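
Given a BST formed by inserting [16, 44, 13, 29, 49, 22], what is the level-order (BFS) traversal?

Tree insertion order: [16, 44, 13, 29, 49, 22]
Tree (level-order array): [16, 13, 44, None, None, 29, 49, 22]
BFS from the root, enqueuing left then right child of each popped node:
  queue [16] -> pop 16, enqueue [13, 44], visited so far: [16]
  queue [13, 44] -> pop 13, enqueue [none], visited so far: [16, 13]
  queue [44] -> pop 44, enqueue [29, 49], visited so far: [16, 13, 44]
  queue [29, 49] -> pop 29, enqueue [22], visited so far: [16, 13, 44, 29]
  queue [49, 22] -> pop 49, enqueue [none], visited so far: [16, 13, 44, 29, 49]
  queue [22] -> pop 22, enqueue [none], visited so far: [16, 13, 44, 29, 49, 22]
Result: [16, 13, 44, 29, 49, 22]


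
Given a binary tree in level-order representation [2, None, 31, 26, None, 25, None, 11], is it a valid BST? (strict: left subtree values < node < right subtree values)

Level-order array: [2, None, 31, 26, None, 25, None, 11]
Validate using subtree bounds (lo, hi): at each node, require lo < value < hi,
then recurse left with hi=value and right with lo=value.
Preorder trace (stopping at first violation):
  at node 2 with bounds (-inf, +inf): OK
  at node 31 with bounds (2, +inf): OK
  at node 26 with bounds (2, 31): OK
  at node 25 with bounds (2, 26): OK
  at node 11 with bounds (2, 25): OK
No violation found at any node.
Result: Valid BST


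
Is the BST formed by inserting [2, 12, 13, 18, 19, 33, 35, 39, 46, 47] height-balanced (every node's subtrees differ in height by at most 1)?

Tree (level-order array): [2, None, 12, None, 13, None, 18, None, 19, None, 33, None, 35, None, 39, None, 46, None, 47]
Definition: a tree is height-balanced if, at every node, |h(left) - h(right)| <= 1 (empty subtree has height -1).
Bottom-up per-node check:
  node 47: h_left=-1, h_right=-1, diff=0 [OK], height=0
  node 46: h_left=-1, h_right=0, diff=1 [OK], height=1
  node 39: h_left=-1, h_right=1, diff=2 [FAIL (|-1-1|=2 > 1)], height=2
  node 35: h_left=-1, h_right=2, diff=3 [FAIL (|-1-2|=3 > 1)], height=3
  node 33: h_left=-1, h_right=3, diff=4 [FAIL (|-1-3|=4 > 1)], height=4
  node 19: h_left=-1, h_right=4, diff=5 [FAIL (|-1-4|=5 > 1)], height=5
  node 18: h_left=-1, h_right=5, diff=6 [FAIL (|-1-5|=6 > 1)], height=6
  node 13: h_left=-1, h_right=6, diff=7 [FAIL (|-1-6|=7 > 1)], height=7
  node 12: h_left=-1, h_right=7, diff=8 [FAIL (|-1-7|=8 > 1)], height=8
  node 2: h_left=-1, h_right=8, diff=9 [FAIL (|-1-8|=9 > 1)], height=9
Node 39 violates the condition: |-1 - 1| = 2 > 1.
Result: Not balanced


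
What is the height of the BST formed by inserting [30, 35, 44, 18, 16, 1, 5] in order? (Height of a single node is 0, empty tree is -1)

Insertion order: [30, 35, 44, 18, 16, 1, 5]
Tree (level-order array): [30, 18, 35, 16, None, None, 44, 1, None, None, None, None, 5]
Compute height bottom-up (empty subtree = -1):
  height(5) = 1 + max(-1, -1) = 0
  height(1) = 1 + max(-1, 0) = 1
  height(16) = 1 + max(1, -1) = 2
  height(18) = 1 + max(2, -1) = 3
  height(44) = 1 + max(-1, -1) = 0
  height(35) = 1 + max(-1, 0) = 1
  height(30) = 1 + max(3, 1) = 4
Height = 4


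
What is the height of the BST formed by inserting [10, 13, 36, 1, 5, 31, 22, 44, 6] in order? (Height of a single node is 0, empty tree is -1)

Insertion order: [10, 13, 36, 1, 5, 31, 22, 44, 6]
Tree (level-order array): [10, 1, 13, None, 5, None, 36, None, 6, 31, 44, None, None, 22]
Compute height bottom-up (empty subtree = -1):
  height(6) = 1 + max(-1, -1) = 0
  height(5) = 1 + max(-1, 0) = 1
  height(1) = 1 + max(-1, 1) = 2
  height(22) = 1 + max(-1, -1) = 0
  height(31) = 1 + max(0, -1) = 1
  height(44) = 1 + max(-1, -1) = 0
  height(36) = 1 + max(1, 0) = 2
  height(13) = 1 + max(-1, 2) = 3
  height(10) = 1 + max(2, 3) = 4
Height = 4


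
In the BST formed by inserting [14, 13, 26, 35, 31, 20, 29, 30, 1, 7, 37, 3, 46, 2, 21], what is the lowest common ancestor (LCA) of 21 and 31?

Tree insertion order: [14, 13, 26, 35, 31, 20, 29, 30, 1, 7, 37, 3, 46, 2, 21]
Tree (level-order array): [14, 13, 26, 1, None, 20, 35, None, 7, None, 21, 31, 37, 3, None, None, None, 29, None, None, 46, 2, None, None, 30]
In a BST, the LCA of p=21, q=31 is the first node v on the
root-to-leaf path with p <= v <= q (go left if both < v, right if both > v).
Walk from root:
  at 14: both 21 and 31 > 14, go right
  at 26: 21 <= 26 <= 31, this is the LCA
LCA = 26


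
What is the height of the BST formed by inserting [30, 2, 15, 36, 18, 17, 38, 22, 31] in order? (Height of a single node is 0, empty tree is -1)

Insertion order: [30, 2, 15, 36, 18, 17, 38, 22, 31]
Tree (level-order array): [30, 2, 36, None, 15, 31, 38, None, 18, None, None, None, None, 17, 22]
Compute height bottom-up (empty subtree = -1):
  height(17) = 1 + max(-1, -1) = 0
  height(22) = 1 + max(-1, -1) = 0
  height(18) = 1 + max(0, 0) = 1
  height(15) = 1 + max(-1, 1) = 2
  height(2) = 1 + max(-1, 2) = 3
  height(31) = 1 + max(-1, -1) = 0
  height(38) = 1 + max(-1, -1) = 0
  height(36) = 1 + max(0, 0) = 1
  height(30) = 1 + max(3, 1) = 4
Height = 4


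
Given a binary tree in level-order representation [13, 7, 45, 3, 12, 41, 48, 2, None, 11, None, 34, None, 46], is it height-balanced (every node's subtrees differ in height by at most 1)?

Tree (level-order array): [13, 7, 45, 3, 12, 41, 48, 2, None, 11, None, 34, None, 46]
Definition: a tree is height-balanced if, at every node, |h(left) - h(right)| <= 1 (empty subtree has height -1).
Bottom-up per-node check:
  node 2: h_left=-1, h_right=-1, diff=0 [OK], height=0
  node 3: h_left=0, h_right=-1, diff=1 [OK], height=1
  node 11: h_left=-1, h_right=-1, diff=0 [OK], height=0
  node 12: h_left=0, h_right=-1, diff=1 [OK], height=1
  node 7: h_left=1, h_right=1, diff=0 [OK], height=2
  node 34: h_left=-1, h_right=-1, diff=0 [OK], height=0
  node 41: h_left=0, h_right=-1, diff=1 [OK], height=1
  node 46: h_left=-1, h_right=-1, diff=0 [OK], height=0
  node 48: h_left=0, h_right=-1, diff=1 [OK], height=1
  node 45: h_left=1, h_right=1, diff=0 [OK], height=2
  node 13: h_left=2, h_right=2, diff=0 [OK], height=3
All nodes satisfy the balance condition.
Result: Balanced


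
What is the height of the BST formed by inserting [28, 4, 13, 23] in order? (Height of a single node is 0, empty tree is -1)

Insertion order: [28, 4, 13, 23]
Tree (level-order array): [28, 4, None, None, 13, None, 23]
Compute height bottom-up (empty subtree = -1):
  height(23) = 1 + max(-1, -1) = 0
  height(13) = 1 + max(-1, 0) = 1
  height(4) = 1 + max(-1, 1) = 2
  height(28) = 1 + max(2, -1) = 3
Height = 3


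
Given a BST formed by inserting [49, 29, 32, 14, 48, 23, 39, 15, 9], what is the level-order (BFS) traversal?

Tree insertion order: [49, 29, 32, 14, 48, 23, 39, 15, 9]
Tree (level-order array): [49, 29, None, 14, 32, 9, 23, None, 48, None, None, 15, None, 39]
BFS from the root, enqueuing left then right child of each popped node:
  queue [49] -> pop 49, enqueue [29], visited so far: [49]
  queue [29] -> pop 29, enqueue [14, 32], visited so far: [49, 29]
  queue [14, 32] -> pop 14, enqueue [9, 23], visited so far: [49, 29, 14]
  queue [32, 9, 23] -> pop 32, enqueue [48], visited so far: [49, 29, 14, 32]
  queue [9, 23, 48] -> pop 9, enqueue [none], visited so far: [49, 29, 14, 32, 9]
  queue [23, 48] -> pop 23, enqueue [15], visited so far: [49, 29, 14, 32, 9, 23]
  queue [48, 15] -> pop 48, enqueue [39], visited so far: [49, 29, 14, 32, 9, 23, 48]
  queue [15, 39] -> pop 15, enqueue [none], visited so far: [49, 29, 14, 32, 9, 23, 48, 15]
  queue [39] -> pop 39, enqueue [none], visited so far: [49, 29, 14, 32, 9, 23, 48, 15, 39]
Result: [49, 29, 14, 32, 9, 23, 48, 15, 39]


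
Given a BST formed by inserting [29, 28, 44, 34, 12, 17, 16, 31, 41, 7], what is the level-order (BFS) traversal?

Tree insertion order: [29, 28, 44, 34, 12, 17, 16, 31, 41, 7]
Tree (level-order array): [29, 28, 44, 12, None, 34, None, 7, 17, 31, 41, None, None, 16]
BFS from the root, enqueuing left then right child of each popped node:
  queue [29] -> pop 29, enqueue [28, 44], visited so far: [29]
  queue [28, 44] -> pop 28, enqueue [12], visited so far: [29, 28]
  queue [44, 12] -> pop 44, enqueue [34], visited so far: [29, 28, 44]
  queue [12, 34] -> pop 12, enqueue [7, 17], visited so far: [29, 28, 44, 12]
  queue [34, 7, 17] -> pop 34, enqueue [31, 41], visited so far: [29, 28, 44, 12, 34]
  queue [7, 17, 31, 41] -> pop 7, enqueue [none], visited so far: [29, 28, 44, 12, 34, 7]
  queue [17, 31, 41] -> pop 17, enqueue [16], visited so far: [29, 28, 44, 12, 34, 7, 17]
  queue [31, 41, 16] -> pop 31, enqueue [none], visited so far: [29, 28, 44, 12, 34, 7, 17, 31]
  queue [41, 16] -> pop 41, enqueue [none], visited so far: [29, 28, 44, 12, 34, 7, 17, 31, 41]
  queue [16] -> pop 16, enqueue [none], visited so far: [29, 28, 44, 12, 34, 7, 17, 31, 41, 16]
Result: [29, 28, 44, 12, 34, 7, 17, 31, 41, 16]


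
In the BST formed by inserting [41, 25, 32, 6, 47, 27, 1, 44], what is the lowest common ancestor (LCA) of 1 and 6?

Tree insertion order: [41, 25, 32, 6, 47, 27, 1, 44]
Tree (level-order array): [41, 25, 47, 6, 32, 44, None, 1, None, 27]
In a BST, the LCA of p=1, q=6 is the first node v on the
root-to-leaf path with p <= v <= q (go left if both < v, right if both > v).
Walk from root:
  at 41: both 1 and 6 < 41, go left
  at 25: both 1 and 6 < 25, go left
  at 6: 1 <= 6 <= 6, this is the LCA
LCA = 6


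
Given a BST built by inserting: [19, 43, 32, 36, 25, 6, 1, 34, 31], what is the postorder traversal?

Tree insertion order: [19, 43, 32, 36, 25, 6, 1, 34, 31]
Tree (level-order array): [19, 6, 43, 1, None, 32, None, None, None, 25, 36, None, 31, 34]
Postorder traversal: [1, 6, 31, 25, 34, 36, 32, 43, 19]


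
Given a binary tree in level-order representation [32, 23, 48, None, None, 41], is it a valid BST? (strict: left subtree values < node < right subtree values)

Level-order array: [32, 23, 48, None, None, 41]
Validate using subtree bounds (lo, hi): at each node, require lo < value < hi,
then recurse left with hi=value and right with lo=value.
Preorder trace (stopping at first violation):
  at node 32 with bounds (-inf, +inf): OK
  at node 23 with bounds (-inf, 32): OK
  at node 48 with bounds (32, +inf): OK
  at node 41 with bounds (32, 48): OK
No violation found at any node.
Result: Valid BST


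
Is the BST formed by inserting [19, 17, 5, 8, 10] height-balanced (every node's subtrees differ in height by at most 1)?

Tree (level-order array): [19, 17, None, 5, None, None, 8, None, 10]
Definition: a tree is height-balanced if, at every node, |h(left) - h(right)| <= 1 (empty subtree has height -1).
Bottom-up per-node check:
  node 10: h_left=-1, h_right=-1, diff=0 [OK], height=0
  node 8: h_left=-1, h_right=0, diff=1 [OK], height=1
  node 5: h_left=-1, h_right=1, diff=2 [FAIL (|-1-1|=2 > 1)], height=2
  node 17: h_left=2, h_right=-1, diff=3 [FAIL (|2--1|=3 > 1)], height=3
  node 19: h_left=3, h_right=-1, diff=4 [FAIL (|3--1|=4 > 1)], height=4
Node 5 violates the condition: |-1 - 1| = 2 > 1.
Result: Not balanced


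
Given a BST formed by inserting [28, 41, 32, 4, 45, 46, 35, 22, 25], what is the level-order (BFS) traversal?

Tree insertion order: [28, 41, 32, 4, 45, 46, 35, 22, 25]
Tree (level-order array): [28, 4, 41, None, 22, 32, 45, None, 25, None, 35, None, 46]
BFS from the root, enqueuing left then right child of each popped node:
  queue [28] -> pop 28, enqueue [4, 41], visited so far: [28]
  queue [4, 41] -> pop 4, enqueue [22], visited so far: [28, 4]
  queue [41, 22] -> pop 41, enqueue [32, 45], visited so far: [28, 4, 41]
  queue [22, 32, 45] -> pop 22, enqueue [25], visited so far: [28, 4, 41, 22]
  queue [32, 45, 25] -> pop 32, enqueue [35], visited so far: [28, 4, 41, 22, 32]
  queue [45, 25, 35] -> pop 45, enqueue [46], visited so far: [28, 4, 41, 22, 32, 45]
  queue [25, 35, 46] -> pop 25, enqueue [none], visited so far: [28, 4, 41, 22, 32, 45, 25]
  queue [35, 46] -> pop 35, enqueue [none], visited so far: [28, 4, 41, 22, 32, 45, 25, 35]
  queue [46] -> pop 46, enqueue [none], visited so far: [28, 4, 41, 22, 32, 45, 25, 35, 46]
Result: [28, 4, 41, 22, 32, 45, 25, 35, 46]


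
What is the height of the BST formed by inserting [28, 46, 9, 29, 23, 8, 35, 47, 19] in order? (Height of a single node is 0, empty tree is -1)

Insertion order: [28, 46, 9, 29, 23, 8, 35, 47, 19]
Tree (level-order array): [28, 9, 46, 8, 23, 29, 47, None, None, 19, None, None, 35]
Compute height bottom-up (empty subtree = -1):
  height(8) = 1 + max(-1, -1) = 0
  height(19) = 1 + max(-1, -1) = 0
  height(23) = 1 + max(0, -1) = 1
  height(9) = 1 + max(0, 1) = 2
  height(35) = 1 + max(-1, -1) = 0
  height(29) = 1 + max(-1, 0) = 1
  height(47) = 1 + max(-1, -1) = 0
  height(46) = 1 + max(1, 0) = 2
  height(28) = 1 + max(2, 2) = 3
Height = 3


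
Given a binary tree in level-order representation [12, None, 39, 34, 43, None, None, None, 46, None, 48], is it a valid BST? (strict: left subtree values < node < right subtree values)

Level-order array: [12, None, 39, 34, 43, None, None, None, 46, None, 48]
Validate using subtree bounds (lo, hi): at each node, require lo < value < hi,
then recurse left with hi=value and right with lo=value.
Preorder trace (stopping at first violation):
  at node 12 with bounds (-inf, +inf): OK
  at node 39 with bounds (12, +inf): OK
  at node 34 with bounds (12, 39): OK
  at node 43 with bounds (39, +inf): OK
  at node 46 with bounds (43, +inf): OK
  at node 48 with bounds (46, +inf): OK
No violation found at any node.
Result: Valid BST


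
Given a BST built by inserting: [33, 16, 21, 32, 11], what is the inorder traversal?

Tree insertion order: [33, 16, 21, 32, 11]
Tree (level-order array): [33, 16, None, 11, 21, None, None, None, 32]
Inorder traversal: [11, 16, 21, 32, 33]


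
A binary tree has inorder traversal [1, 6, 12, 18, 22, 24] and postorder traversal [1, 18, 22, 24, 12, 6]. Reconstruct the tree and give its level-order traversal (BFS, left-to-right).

Inorder:   [1, 6, 12, 18, 22, 24]
Postorder: [1, 18, 22, 24, 12, 6]
Algorithm: postorder visits root last, so walk postorder right-to-left;
each value is the root of the current inorder slice — split it at that
value, recurse on the right subtree first, then the left.
Recursive splits:
  root=6; inorder splits into left=[1], right=[12, 18, 22, 24]
  root=12; inorder splits into left=[], right=[18, 22, 24]
  root=24; inorder splits into left=[18, 22], right=[]
  root=22; inorder splits into left=[18], right=[]
  root=18; inorder splits into left=[], right=[]
  root=1; inorder splits into left=[], right=[]
Reconstructed level-order: [6, 1, 12, 24, 22, 18]


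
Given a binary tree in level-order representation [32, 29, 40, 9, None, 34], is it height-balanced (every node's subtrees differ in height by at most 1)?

Tree (level-order array): [32, 29, 40, 9, None, 34]
Definition: a tree is height-balanced if, at every node, |h(left) - h(right)| <= 1 (empty subtree has height -1).
Bottom-up per-node check:
  node 9: h_left=-1, h_right=-1, diff=0 [OK], height=0
  node 29: h_left=0, h_right=-1, diff=1 [OK], height=1
  node 34: h_left=-1, h_right=-1, diff=0 [OK], height=0
  node 40: h_left=0, h_right=-1, diff=1 [OK], height=1
  node 32: h_left=1, h_right=1, diff=0 [OK], height=2
All nodes satisfy the balance condition.
Result: Balanced


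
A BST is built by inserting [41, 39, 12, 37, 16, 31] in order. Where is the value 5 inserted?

Starting tree (level order): [41, 39, None, 12, None, None, 37, 16, None, None, 31]
Insertion path: 41 -> 39 -> 12
Result: insert 5 as left child of 12
Final tree (level order): [41, 39, None, 12, None, 5, 37, None, None, 16, None, None, 31]


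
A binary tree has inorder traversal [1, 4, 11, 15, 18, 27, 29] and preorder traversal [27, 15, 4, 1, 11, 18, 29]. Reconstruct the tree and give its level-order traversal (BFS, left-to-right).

Inorder:  [1, 4, 11, 15, 18, 27, 29]
Preorder: [27, 15, 4, 1, 11, 18, 29]
Algorithm: preorder visits root first, so consume preorder in order;
for each root, split the current inorder slice at that value into
left-subtree inorder and right-subtree inorder, then recurse.
Recursive splits:
  root=27; inorder splits into left=[1, 4, 11, 15, 18], right=[29]
  root=15; inorder splits into left=[1, 4, 11], right=[18]
  root=4; inorder splits into left=[1], right=[11]
  root=1; inorder splits into left=[], right=[]
  root=11; inorder splits into left=[], right=[]
  root=18; inorder splits into left=[], right=[]
  root=29; inorder splits into left=[], right=[]
Reconstructed level-order: [27, 15, 29, 4, 18, 1, 11]


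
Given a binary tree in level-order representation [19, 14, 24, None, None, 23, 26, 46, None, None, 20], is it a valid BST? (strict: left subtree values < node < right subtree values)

Level-order array: [19, 14, 24, None, None, 23, 26, 46, None, None, 20]
Validate using subtree bounds (lo, hi): at each node, require lo < value < hi,
then recurse left with hi=value and right with lo=value.
Preorder trace (stopping at first violation):
  at node 19 with bounds (-inf, +inf): OK
  at node 14 with bounds (-inf, 19): OK
  at node 24 with bounds (19, +inf): OK
  at node 23 with bounds (19, 24): OK
  at node 46 with bounds (19, 23): VIOLATION
Node 46 violates its bound: not (19 < 46 < 23).
Result: Not a valid BST


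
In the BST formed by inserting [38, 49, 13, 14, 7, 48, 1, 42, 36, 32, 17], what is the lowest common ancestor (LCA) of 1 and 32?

Tree insertion order: [38, 49, 13, 14, 7, 48, 1, 42, 36, 32, 17]
Tree (level-order array): [38, 13, 49, 7, 14, 48, None, 1, None, None, 36, 42, None, None, None, 32, None, None, None, 17]
In a BST, the LCA of p=1, q=32 is the first node v on the
root-to-leaf path with p <= v <= q (go left if both < v, right if both > v).
Walk from root:
  at 38: both 1 and 32 < 38, go left
  at 13: 1 <= 13 <= 32, this is the LCA
LCA = 13


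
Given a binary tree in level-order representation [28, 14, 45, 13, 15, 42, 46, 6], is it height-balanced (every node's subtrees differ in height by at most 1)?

Tree (level-order array): [28, 14, 45, 13, 15, 42, 46, 6]
Definition: a tree is height-balanced if, at every node, |h(left) - h(right)| <= 1 (empty subtree has height -1).
Bottom-up per-node check:
  node 6: h_left=-1, h_right=-1, diff=0 [OK], height=0
  node 13: h_left=0, h_right=-1, diff=1 [OK], height=1
  node 15: h_left=-1, h_right=-1, diff=0 [OK], height=0
  node 14: h_left=1, h_right=0, diff=1 [OK], height=2
  node 42: h_left=-1, h_right=-1, diff=0 [OK], height=0
  node 46: h_left=-1, h_right=-1, diff=0 [OK], height=0
  node 45: h_left=0, h_right=0, diff=0 [OK], height=1
  node 28: h_left=2, h_right=1, diff=1 [OK], height=3
All nodes satisfy the balance condition.
Result: Balanced


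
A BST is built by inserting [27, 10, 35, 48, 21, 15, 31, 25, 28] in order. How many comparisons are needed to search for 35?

Search path for 35: 27 -> 35
Found: True
Comparisons: 2


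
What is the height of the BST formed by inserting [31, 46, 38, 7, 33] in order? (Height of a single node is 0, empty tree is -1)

Insertion order: [31, 46, 38, 7, 33]
Tree (level-order array): [31, 7, 46, None, None, 38, None, 33]
Compute height bottom-up (empty subtree = -1):
  height(7) = 1 + max(-1, -1) = 0
  height(33) = 1 + max(-1, -1) = 0
  height(38) = 1 + max(0, -1) = 1
  height(46) = 1 + max(1, -1) = 2
  height(31) = 1 + max(0, 2) = 3
Height = 3


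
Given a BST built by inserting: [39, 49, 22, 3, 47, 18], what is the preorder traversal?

Tree insertion order: [39, 49, 22, 3, 47, 18]
Tree (level-order array): [39, 22, 49, 3, None, 47, None, None, 18]
Preorder traversal: [39, 22, 3, 18, 49, 47]


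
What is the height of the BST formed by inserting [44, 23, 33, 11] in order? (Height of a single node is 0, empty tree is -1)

Insertion order: [44, 23, 33, 11]
Tree (level-order array): [44, 23, None, 11, 33]
Compute height bottom-up (empty subtree = -1):
  height(11) = 1 + max(-1, -1) = 0
  height(33) = 1 + max(-1, -1) = 0
  height(23) = 1 + max(0, 0) = 1
  height(44) = 1 + max(1, -1) = 2
Height = 2


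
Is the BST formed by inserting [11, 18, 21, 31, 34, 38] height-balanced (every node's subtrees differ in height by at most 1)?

Tree (level-order array): [11, None, 18, None, 21, None, 31, None, 34, None, 38]
Definition: a tree is height-balanced if, at every node, |h(left) - h(right)| <= 1 (empty subtree has height -1).
Bottom-up per-node check:
  node 38: h_left=-1, h_right=-1, diff=0 [OK], height=0
  node 34: h_left=-1, h_right=0, diff=1 [OK], height=1
  node 31: h_left=-1, h_right=1, diff=2 [FAIL (|-1-1|=2 > 1)], height=2
  node 21: h_left=-1, h_right=2, diff=3 [FAIL (|-1-2|=3 > 1)], height=3
  node 18: h_left=-1, h_right=3, diff=4 [FAIL (|-1-3|=4 > 1)], height=4
  node 11: h_left=-1, h_right=4, diff=5 [FAIL (|-1-4|=5 > 1)], height=5
Node 31 violates the condition: |-1 - 1| = 2 > 1.
Result: Not balanced


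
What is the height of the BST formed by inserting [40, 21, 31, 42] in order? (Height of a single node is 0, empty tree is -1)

Insertion order: [40, 21, 31, 42]
Tree (level-order array): [40, 21, 42, None, 31]
Compute height bottom-up (empty subtree = -1):
  height(31) = 1 + max(-1, -1) = 0
  height(21) = 1 + max(-1, 0) = 1
  height(42) = 1 + max(-1, -1) = 0
  height(40) = 1 + max(1, 0) = 2
Height = 2


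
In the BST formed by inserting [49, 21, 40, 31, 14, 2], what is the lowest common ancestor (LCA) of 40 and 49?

Tree insertion order: [49, 21, 40, 31, 14, 2]
Tree (level-order array): [49, 21, None, 14, 40, 2, None, 31]
In a BST, the LCA of p=40, q=49 is the first node v on the
root-to-leaf path with p <= v <= q (go left if both < v, right if both > v).
Walk from root:
  at 49: 40 <= 49 <= 49, this is the LCA
LCA = 49


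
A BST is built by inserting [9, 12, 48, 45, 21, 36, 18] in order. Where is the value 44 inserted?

Starting tree (level order): [9, None, 12, None, 48, 45, None, 21, None, 18, 36]
Insertion path: 9 -> 12 -> 48 -> 45 -> 21 -> 36
Result: insert 44 as right child of 36
Final tree (level order): [9, None, 12, None, 48, 45, None, 21, None, 18, 36, None, None, None, 44]


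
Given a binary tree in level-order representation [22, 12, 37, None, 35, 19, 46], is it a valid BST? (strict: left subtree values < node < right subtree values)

Level-order array: [22, 12, 37, None, 35, 19, 46]
Validate using subtree bounds (lo, hi): at each node, require lo < value < hi,
then recurse left with hi=value and right with lo=value.
Preorder trace (stopping at first violation):
  at node 22 with bounds (-inf, +inf): OK
  at node 12 with bounds (-inf, 22): OK
  at node 35 with bounds (12, 22): VIOLATION
Node 35 violates its bound: not (12 < 35 < 22).
Result: Not a valid BST


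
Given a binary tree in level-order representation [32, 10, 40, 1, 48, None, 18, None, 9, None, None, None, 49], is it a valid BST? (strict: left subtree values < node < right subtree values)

Level-order array: [32, 10, 40, 1, 48, None, 18, None, 9, None, None, None, 49]
Validate using subtree bounds (lo, hi): at each node, require lo < value < hi,
then recurse left with hi=value and right with lo=value.
Preorder trace (stopping at first violation):
  at node 32 with bounds (-inf, +inf): OK
  at node 10 with bounds (-inf, 32): OK
  at node 1 with bounds (-inf, 10): OK
  at node 9 with bounds (1, 10): OK
  at node 48 with bounds (10, 32): VIOLATION
Node 48 violates its bound: not (10 < 48 < 32).
Result: Not a valid BST


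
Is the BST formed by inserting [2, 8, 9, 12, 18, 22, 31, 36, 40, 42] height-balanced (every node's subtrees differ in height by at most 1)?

Tree (level-order array): [2, None, 8, None, 9, None, 12, None, 18, None, 22, None, 31, None, 36, None, 40, None, 42]
Definition: a tree is height-balanced if, at every node, |h(left) - h(right)| <= 1 (empty subtree has height -1).
Bottom-up per-node check:
  node 42: h_left=-1, h_right=-1, diff=0 [OK], height=0
  node 40: h_left=-1, h_right=0, diff=1 [OK], height=1
  node 36: h_left=-1, h_right=1, diff=2 [FAIL (|-1-1|=2 > 1)], height=2
  node 31: h_left=-1, h_right=2, diff=3 [FAIL (|-1-2|=3 > 1)], height=3
  node 22: h_left=-1, h_right=3, diff=4 [FAIL (|-1-3|=4 > 1)], height=4
  node 18: h_left=-1, h_right=4, diff=5 [FAIL (|-1-4|=5 > 1)], height=5
  node 12: h_left=-1, h_right=5, diff=6 [FAIL (|-1-5|=6 > 1)], height=6
  node 9: h_left=-1, h_right=6, diff=7 [FAIL (|-1-6|=7 > 1)], height=7
  node 8: h_left=-1, h_right=7, diff=8 [FAIL (|-1-7|=8 > 1)], height=8
  node 2: h_left=-1, h_right=8, diff=9 [FAIL (|-1-8|=9 > 1)], height=9
Node 36 violates the condition: |-1 - 1| = 2 > 1.
Result: Not balanced


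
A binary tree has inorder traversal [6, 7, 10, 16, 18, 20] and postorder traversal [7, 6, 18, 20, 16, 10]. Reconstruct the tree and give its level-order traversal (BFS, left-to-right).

Inorder:   [6, 7, 10, 16, 18, 20]
Postorder: [7, 6, 18, 20, 16, 10]
Algorithm: postorder visits root last, so walk postorder right-to-left;
each value is the root of the current inorder slice — split it at that
value, recurse on the right subtree first, then the left.
Recursive splits:
  root=10; inorder splits into left=[6, 7], right=[16, 18, 20]
  root=16; inorder splits into left=[], right=[18, 20]
  root=20; inorder splits into left=[18], right=[]
  root=18; inorder splits into left=[], right=[]
  root=6; inorder splits into left=[], right=[7]
  root=7; inorder splits into left=[], right=[]
Reconstructed level-order: [10, 6, 16, 7, 20, 18]


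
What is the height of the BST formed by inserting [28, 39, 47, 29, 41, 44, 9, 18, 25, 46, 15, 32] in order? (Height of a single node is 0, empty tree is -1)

Insertion order: [28, 39, 47, 29, 41, 44, 9, 18, 25, 46, 15, 32]
Tree (level-order array): [28, 9, 39, None, 18, 29, 47, 15, 25, None, 32, 41, None, None, None, None, None, None, None, None, 44, None, 46]
Compute height bottom-up (empty subtree = -1):
  height(15) = 1 + max(-1, -1) = 0
  height(25) = 1 + max(-1, -1) = 0
  height(18) = 1 + max(0, 0) = 1
  height(9) = 1 + max(-1, 1) = 2
  height(32) = 1 + max(-1, -1) = 0
  height(29) = 1 + max(-1, 0) = 1
  height(46) = 1 + max(-1, -1) = 0
  height(44) = 1 + max(-1, 0) = 1
  height(41) = 1 + max(-1, 1) = 2
  height(47) = 1 + max(2, -1) = 3
  height(39) = 1 + max(1, 3) = 4
  height(28) = 1 + max(2, 4) = 5
Height = 5


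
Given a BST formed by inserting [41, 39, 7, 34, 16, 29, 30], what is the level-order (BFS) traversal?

Tree insertion order: [41, 39, 7, 34, 16, 29, 30]
Tree (level-order array): [41, 39, None, 7, None, None, 34, 16, None, None, 29, None, 30]
BFS from the root, enqueuing left then right child of each popped node:
  queue [41] -> pop 41, enqueue [39], visited so far: [41]
  queue [39] -> pop 39, enqueue [7], visited so far: [41, 39]
  queue [7] -> pop 7, enqueue [34], visited so far: [41, 39, 7]
  queue [34] -> pop 34, enqueue [16], visited so far: [41, 39, 7, 34]
  queue [16] -> pop 16, enqueue [29], visited so far: [41, 39, 7, 34, 16]
  queue [29] -> pop 29, enqueue [30], visited so far: [41, 39, 7, 34, 16, 29]
  queue [30] -> pop 30, enqueue [none], visited so far: [41, 39, 7, 34, 16, 29, 30]
Result: [41, 39, 7, 34, 16, 29, 30]


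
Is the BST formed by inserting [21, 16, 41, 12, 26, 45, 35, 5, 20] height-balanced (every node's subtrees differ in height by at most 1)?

Tree (level-order array): [21, 16, 41, 12, 20, 26, 45, 5, None, None, None, None, 35]
Definition: a tree is height-balanced if, at every node, |h(left) - h(right)| <= 1 (empty subtree has height -1).
Bottom-up per-node check:
  node 5: h_left=-1, h_right=-1, diff=0 [OK], height=0
  node 12: h_left=0, h_right=-1, diff=1 [OK], height=1
  node 20: h_left=-1, h_right=-1, diff=0 [OK], height=0
  node 16: h_left=1, h_right=0, diff=1 [OK], height=2
  node 35: h_left=-1, h_right=-1, diff=0 [OK], height=0
  node 26: h_left=-1, h_right=0, diff=1 [OK], height=1
  node 45: h_left=-1, h_right=-1, diff=0 [OK], height=0
  node 41: h_left=1, h_right=0, diff=1 [OK], height=2
  node 21: h_left=2, h_right=2, diff=0 [OK], height=3
All nodes satisfy the balance condition.
Result: Balanced


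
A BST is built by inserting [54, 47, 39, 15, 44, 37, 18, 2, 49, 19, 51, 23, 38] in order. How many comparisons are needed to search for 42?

Search path for 42: 54 -> 47 -> 39 -> 44
Found: False
Comparisons: 4


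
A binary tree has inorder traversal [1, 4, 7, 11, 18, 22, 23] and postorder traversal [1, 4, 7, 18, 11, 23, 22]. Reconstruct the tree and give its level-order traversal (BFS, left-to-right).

Inorder:   [1, 4, 7, 11, 18, 22, 23]
Postorder: [1, 4, 7, 18, 11, 23, 22]
Algorithm: postorder visits root last, so walk postorder right-to-left;
each value is the root of the current inorder slice — split it at that
value, recurse on the right subtree first, then the left.
Recursive splits:
  root=22; inorder splits into left=[1, 4, 7, 11, 18], right=[23]
  root=23; inorder splits into left=[], right=[]
  root=11; inorder splits into left=[1, 4, 7], right=[18]
  root=18; inorder splits into left=[], right=[]
  root=7; inorder splits into left=[1, 4], right=[]
  root=4; inorder splits into left=[1], right=[]
  root=1; inorder splits into left=[], right=[]
Reconstructed level-order: [22, 11, 23, 7, 18, 4, 1]


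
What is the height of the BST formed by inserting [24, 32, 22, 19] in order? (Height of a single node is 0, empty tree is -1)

Insertion order: [24, 32, 22, 19]
Tree (level-order array): [24, 22, 32, 19]
Compute height bottom-up (empty subtree = -1):
  height(19) = 1 + max(-1, -1) = 0
  height(22) = 1 + max(0, -1) = 1
  height(32) = 1 + max(-1, -1) = 0
  height(24) = 1 + max(1, 0) = 2
Height = 2


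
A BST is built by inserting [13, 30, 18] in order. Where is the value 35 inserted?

Starting tree (level order): [13, None, 30, 18]
Insertion path: 13 -> 30
Result: insert 35 as right child of 30
Final tree (level order): [13, None, 30, 18, 35]


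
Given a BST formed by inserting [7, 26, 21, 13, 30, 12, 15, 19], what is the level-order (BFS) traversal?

Tree insertion order: [7, 26, 21, 13, 30, 12, 15, 19]
Tree (level-order array): [7, None, 26, 21, 30, 13, None, None, None, 12, 15, None, None, None, 19]
BFS from the root, enqueuing left then right child of each popped node:
  queue [7] -> pop 7, enqueue [26], visited so far: [7]
  queue [26] -> pop 26, enqueue [21, 30], visited so far: [7, 26]
  queue [21, 30] -> pop 21, enqueue [13], visited so far: [7, 26, 21]
  queue [30, 13] -> pop 30, enqueue [none], visited so far: [7, 26, 21, 30]
  queue [13] -> pop 13, enqueue [12, 15], visited so far: [7, 26, 21, 30, 13]
  queue [12, 15] -> pop 12, enqueue [none], visited so far: [7, 26, 21, 30, 13, 12]
  queue [15] -> pop 15, enqueue [19], visited so far: [7, 26, 21, 30, 13, 12, 15]
  queue [19] -> pop 19, enqueue [none], visited so far: [7, 26, 21, 30, 13, 12, 15, 19]
Result: [7, 26, 21, 30, 13, 12, 15, 19]


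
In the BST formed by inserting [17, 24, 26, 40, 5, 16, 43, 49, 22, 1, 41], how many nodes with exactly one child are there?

Tree built from: [17, 24, 26, 40, 5, 16, 43, 49, 22, 1, 41]
Tree (level-order array): [17, 5, 24, 1, 16, 22, 26, None, None, None, None, None, None, None, 40, None, 43, 41, 49]
Rule: These are nodes with exactly 1 non-null child.
Per-node child counts:
  node 17: 2 child(ren)
  node 5: 2 child(ren)
  node 1: 0 child(ren)
  node 16: 0 child(ren)
  node 24: 2 child(ren)
  node 22: 0 child(ren)
  node 26: 1 child(ren)
  node 40: 1 child(ren)
  node 43: 2 child(ren)
  node 41: 0 child(ren)
  node 49: 0 child(ren)
Matching nodes: [26, 40]
Count of nodes with exactly one child: 2


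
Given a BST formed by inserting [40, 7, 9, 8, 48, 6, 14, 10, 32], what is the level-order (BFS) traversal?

Tree insertion order: [40, 7, 9, 8, 48, 6, 14, 10, 32]
Tree (level-order array): [40, 7, 48, 6, 9, None, None, None, None, 8, 14, None, None, 10, 32]
BFS from the root, enqueuing left then right child of each popped node:
  queue [40] -> pop 40, enqueue [7, 48], visited so far: [40]
  queue [7, 48] -> pop 7, enqueue [6, 9], visited so far: [40, 7]
  queue [48, 6, 9] -> pop 48, enqueue [none], visited so far: [40, 7, 48]
  queue [6, 9] -> pop 6, enqueue [none], visited so far: [40, 7, 48, 6]
  queue [9] -> pop 9, enqueue [8, 14], visited so far: [40, 7, 48, 6, 9]
  queue [8, 14] -> pop 8, enqueue [none], visited so far: [40, 7, 48, 6, 9, 8]
  queue [14] -> pop 14, enqueue [10, 32], visited so far: [40, 7, 48, 6, 9, 8, 14]
  queue [10, 32] -> pop 10, enqueue [none], visited so far: [40, 7, 48, 6, 9, 8, 14, 10]
  queue [32] -> pop 32, enqueue [none], visited so far: [40, 7, 48, 6, 9, 8, 14, 10, 32]
Result: [40, 7, 48, 6, 9, 8, 14, 10, 32]


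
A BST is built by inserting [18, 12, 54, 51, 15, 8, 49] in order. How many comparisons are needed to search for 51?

Search path for 51: 18 -> 54 -> 51
Found: True
Comparisons: 3


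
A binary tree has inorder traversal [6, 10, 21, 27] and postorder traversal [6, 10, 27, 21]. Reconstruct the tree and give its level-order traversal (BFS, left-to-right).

Inorder:   [6, 10, 21, 27]
Postorder: [6, 10, 27, 21]
Algorithm: postorder visits root last, so walk postorder right-to-left;
each value is the root of the current inorder slice — split it at that
value, recurse on the right subtree first, then the left.
Recursive splits:
  root=21; inorder splits into left=[6, 10], right=[27]
  root=27; inorder splits into left=[], right=[]
  root=10; inorder splits into left=[6], right=[]
  root=6; inorder splits into left=[], right=[]
Reconstructed level-order: [21, 10, 27, 6]


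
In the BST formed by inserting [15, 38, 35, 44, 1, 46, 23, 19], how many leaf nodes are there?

Tree built from: [15, 38, 35, 44, 1, 46, 23, 19]
Tree (level-order array): [15, 1, 38, None, None, 35, 44, 23, None, None, 46, 19]
Rule: A leaf has 0 children.
Per-node child counts:
  node 15: 2 child(ren)
  node 1: 0 child(ren)
  node 38: 2 child(ren)
  node 35: 1 child(ren)
  node 23: 1 child(ren)
  node 19: 0 child(ren)
  node 44: 1 child(ren)
  node 46: 0 child(ren)
Matching nodes: [1, 19, 46]
Count of leaf nodes: 3


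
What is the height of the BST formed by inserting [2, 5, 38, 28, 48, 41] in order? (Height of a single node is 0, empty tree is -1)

Insertion order: [2, 5, 38, 28, 48, 41]
Tree (level-order array): [2, None, 5, None, 38, 28, 48, None, None, 41]
Compute height bottom-up (empty subtree = -1):
  height(28) = 1 + max(-1, -1) = 0
  height(41) = 1 + max(-1, -1) = 0
  height(48) = 1 + max(0, -1) = 1
  height(38) = 1 + max(0, 1) = 2
  height(5) = 1 + max(-1, 2) = 3
  height(2) = 1 + max(-1, 3) = 4
Height = 4


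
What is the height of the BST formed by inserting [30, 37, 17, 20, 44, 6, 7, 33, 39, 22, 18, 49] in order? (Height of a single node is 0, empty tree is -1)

Insertion order: [30, 37, 17, 20, 44, 6, 7, 33, 39, 22, 18, 49]
Tree (level-order array): [30, 17, 37, 6, 20, 33, 44, None, 7, 18, 22, None, None, 39, 49]
Compute height bottom-up (empty subtree = -1):
  height(7) = 1 + max(-1, -1) = 0
  height(6) = 1 + max(-1, 0) = 1
  height(18) = 1 + max(-1, -1) = 0
  height(22) = 1 + max(-1, -1) = 0
  height(20) = 1 + max(0, 0) = 1
  height(17) = 1 + max(1, 1) = 2
  height(33) = 1 + max(-1, -1) = 0
  height(39) = 1 + max(-1, -1) = 0
  height(49) = 1 + max(-1, -1) = 0
  height(44) = 1 + max(0, 0) = 1
  height(37) = 1 + max(0, 1) = 2
  height(30) = 1 + max(2, 2) = 3
Height = 3


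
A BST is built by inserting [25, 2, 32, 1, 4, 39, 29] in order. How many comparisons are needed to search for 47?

Search path for 47: 25 -> 32 -> 39
Found: False
Comparisons: 3


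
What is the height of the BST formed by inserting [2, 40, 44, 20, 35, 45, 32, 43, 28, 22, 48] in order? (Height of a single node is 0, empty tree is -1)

Insertion order: [2, 40, 44, 20, 35, 45, 32, 43, 28, 22, 48]
Tree (level-order array): [2, None, 40, 20, 44, None, 35, 43, 45, 32, None, None, None, None, 48, 28, None, None, None, 22]
Compute height bottom-up (empty subtree = -1):
  height(22) = 1 + max(-1, -1) = 0
  height(28) = 1 + max(0, -1) = 1
  height(32) = 1 + max(1, -1) = 2
  height(35) = 1 + max(2, -1) = 3
  height(20) = 1 + max(-1, 3) = 4
  height(43) = 1 + max(-1, -1) = 0
  height(48) = 1 + max(-1, -1) = 0
  height(45) = 1 + max(-1, 0) = 1
  height(44) = 1 + max(0, 1) = 2
  height(40) = 1 + max(4, 2) = 5
  height(2) = 1 + max(-1, 5) = 6
Height = 6


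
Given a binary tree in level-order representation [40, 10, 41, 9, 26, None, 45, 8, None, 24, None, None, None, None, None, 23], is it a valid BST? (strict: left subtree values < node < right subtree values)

Level-order array: [40, 10, 41, 9, 26, None, 45, 8, None, 24, None, None, None, None, None, 23]
Validate using subtree bounds (lo, hi): at each node, require lo < value < hi,
then recurse left with hi=value and right with lo=value.
Preorder trace (stopping at first violation):
  at node 40 with bounds (-inf, +inf): OK
  at node 10 with bounds (-inf, 40): OK
  at node 9 with bounds (-inf, 10): OK
  at node 8 with bounds (-inf, 9): OK
  at node 26 with bounds (10, 40): OK
  at node 24 with bounds (10, 26): OK
  at node 23 with bounds (10, 24): OK
  at node 41 with bounds (40, +inf): OK
  at node 45 with bounds (41, +inf): OK
No violation found at any node.
Result: Valid BST


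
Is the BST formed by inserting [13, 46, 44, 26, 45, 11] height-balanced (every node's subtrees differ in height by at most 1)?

Tree (level-order array): [13, 11, 46, None, None, 44, None, 26, 45]
Definition: a tree is height-balanced if, at every node, |h(left) - h(right)| <= 1 (empty subtree has height -1).
Bottom-up per-node check:
  node 11: h_left=-1, h_right=-1, diff=0 [OK], height=0
  node 26: h_left=-1, h_right=-1, diff=0 [OK], height=0
  node 45: h_left=-1, h_right=-1, diff=0 [OK], height=0
  node 44: h_left=0, h_right=0, diff=0 [OK], height=1
  node 46: h_left=1, h_right=-1, diff=2 [FAIL (|1--1|=2 > 1)], height=2
  node 13: h_left=0, h_right=2, diff=2 [FAIL (|0-2|=2 > 1)], height=3
Node 46 violates the condition: |1 - -1| = 2 > 1.
Result: Not balanced


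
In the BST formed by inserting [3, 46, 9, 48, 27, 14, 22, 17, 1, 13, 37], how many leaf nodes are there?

Tree built from: [3, 46, 9, 48, 27, 14, 22, 17, 1, 13, 37]
Tree (level-order array): [3, 1, 46, None, None, 9, 48, None, 27, None, None, 14, 37, 13, 22, None, None, None, None, 17]
Rule: A leaf has 0 children.
Per-node child counts:
  node 3: 2 child(ren)
  node 1: 0 child(ren)
  node 46: 2 child(ren)
  node 9: 1 child(ren)
  node 27: 2 child(ren)
  node 14: 2 child(ren)
  node 13: 0 child(ren)
  node 22: 1 child(ren)
  node 17: 0 child(ren)
  node 37: 0 child(ren)
  node 48: 0 child(ren)
Matching nodes: [1, 13, 17, 37, 48]
Count of leaf nodes: 5


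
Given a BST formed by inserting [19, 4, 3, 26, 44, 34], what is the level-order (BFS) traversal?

Tree insertion order: [19, 4, 3, 26, 44, 34]
Tree (level-order array): [19, 4, 26, 3, None, None, 44, None, None, 34]
BFS from the root, enqueuing left then right child of each popped node:
  queue [19] -> pop 19, enqueue [4, 26], visited so far: [19]
  queue [4, 26] -> pop 4, enqueue [3], visited so far: [19, 4]
  queue [26, 3] -> pop 26, enqueue [44], visited so far: [19, 4, 26]
  queue [3, 44] -> pop 3, enqueue [none], visited so far: [19, 4, 26, 3]
  queue [44] -> pop 44, enqueue [34], visited so far: [19, 4, 26, 3, 44]
  queue [34] -> pop 34, enqueue [none], visited so far: [19, 4, 26, 3, 44, 34]
Result: [19, 4, 26, 3, 44, 34]


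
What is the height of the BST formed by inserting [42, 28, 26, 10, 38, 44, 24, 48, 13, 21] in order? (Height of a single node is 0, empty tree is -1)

Insertion order: [42, 28, 26, 10, 38, 44, 24, 48, 13, 21]
Tree (level-order array): [42, 28, 44, 26, 38, None, 48, 10, None, None, None, None, None, None, 24, 13, None, None, 21]
Compute height bottom-up (empty subtree = -1):
  height(21) = 1 + max(-1, -1) = 0
  height(13) = 1 + max(-1, 0) = 1
  height(24) = 1 + max(1, -1) = 2
  height(10) = 1 + max(-1, 2) = 3
  height(26) = 1 + max(3, -1) = 4
  height(38) = 1 + max(-1, -1) = 0
  height(28) = 1 + max(4, 0) = 5
  height(48) = 1 + max(-1, -1) = 0
  height(44) = 1 + max(-1, 0) = 1
  height(42) = 1 + max(5, 1) = 6
Height = 6


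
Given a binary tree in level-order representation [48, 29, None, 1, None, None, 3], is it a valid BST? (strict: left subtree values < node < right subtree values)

Level-order array: [48, 29, None, 1, None, None, 3]
Validate using subtree bounds (lo, hi): at each node, require lo < value < hi,
then recurse left with hi=value and right with lo=value.
Preorder trace (stopping at first violation):
  at node 48 with bounds (-inf, +inf): OK
  at node 29 with bounds (-inf, 48): OK
  at node 1 with bounds (-inf, 29): OK
  at node 3 with bounds (1, 29): OK
No violation found at any node.
Result: Valid BST
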